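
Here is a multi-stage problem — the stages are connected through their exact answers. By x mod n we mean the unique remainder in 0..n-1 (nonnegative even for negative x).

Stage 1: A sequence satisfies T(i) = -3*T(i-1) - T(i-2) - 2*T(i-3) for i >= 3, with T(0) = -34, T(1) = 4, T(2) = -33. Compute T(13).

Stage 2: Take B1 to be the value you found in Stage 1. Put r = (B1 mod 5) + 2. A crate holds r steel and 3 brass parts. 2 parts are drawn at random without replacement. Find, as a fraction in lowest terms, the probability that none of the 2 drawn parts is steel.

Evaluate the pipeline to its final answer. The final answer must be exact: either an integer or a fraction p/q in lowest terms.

1/12

Stage 1: T(3) = -3*(-33) - 1*(4) - 2*(-34) = 163; iterating: T(3)=163, T(4)=-464, T(5)=1295, T(6)=-3747, T(7)=10874, T(8)=-31465, T(9)=91015, T(10)=-263328, T(11)=761899, T(12)=-2204399, T(13)=6377954; answer 6377954
Stage 2: B1 = 6377954; r = 6; total draws C(9,2) = 36; favorable C(3,2) = 3; P = 1/12; answer 1/12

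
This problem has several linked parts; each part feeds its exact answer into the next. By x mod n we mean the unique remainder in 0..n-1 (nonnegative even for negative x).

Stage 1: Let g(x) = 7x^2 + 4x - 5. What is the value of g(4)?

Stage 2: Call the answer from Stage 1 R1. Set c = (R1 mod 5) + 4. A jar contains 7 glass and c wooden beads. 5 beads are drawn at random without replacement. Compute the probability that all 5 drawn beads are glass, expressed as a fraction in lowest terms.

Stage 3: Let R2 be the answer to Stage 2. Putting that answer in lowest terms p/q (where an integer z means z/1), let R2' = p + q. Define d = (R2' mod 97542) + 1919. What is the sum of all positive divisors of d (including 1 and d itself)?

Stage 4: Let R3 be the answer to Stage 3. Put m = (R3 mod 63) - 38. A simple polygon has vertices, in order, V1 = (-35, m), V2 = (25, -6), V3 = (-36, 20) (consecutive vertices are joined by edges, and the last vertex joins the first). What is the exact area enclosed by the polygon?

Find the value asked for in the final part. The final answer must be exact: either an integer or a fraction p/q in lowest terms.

1756

Stage 1: 7*(4)^2 + 4*(4)^1 - 5 = (112) + (16) + (-5) = 123; answer 123
Stage 2: R1 = 123; c = 7; total draws C(14,5) = 2002; favorable C(7,5) = 21; P = 3/286; answer 3/286
Stage 3: R2 = 3/286; threaded value p + q = 289; d = 2208; 2208 = 2^5 * 3 * 23; sigma = (1 + 2 + 4 + 8 + 16 + 32) * (1 + 3) * (1 + 23) = 63 * 4 * 24 = 6048; answer 6048
Stage 4: R3 = 6048; m = -38; cross terms: (-35*-6 - 25*-38)=1160, (25*20 - -36*-6)=284, (-36*-38 - -35*20)=2068; twice the area = |3512| = 3512; area = 1756; answer 1756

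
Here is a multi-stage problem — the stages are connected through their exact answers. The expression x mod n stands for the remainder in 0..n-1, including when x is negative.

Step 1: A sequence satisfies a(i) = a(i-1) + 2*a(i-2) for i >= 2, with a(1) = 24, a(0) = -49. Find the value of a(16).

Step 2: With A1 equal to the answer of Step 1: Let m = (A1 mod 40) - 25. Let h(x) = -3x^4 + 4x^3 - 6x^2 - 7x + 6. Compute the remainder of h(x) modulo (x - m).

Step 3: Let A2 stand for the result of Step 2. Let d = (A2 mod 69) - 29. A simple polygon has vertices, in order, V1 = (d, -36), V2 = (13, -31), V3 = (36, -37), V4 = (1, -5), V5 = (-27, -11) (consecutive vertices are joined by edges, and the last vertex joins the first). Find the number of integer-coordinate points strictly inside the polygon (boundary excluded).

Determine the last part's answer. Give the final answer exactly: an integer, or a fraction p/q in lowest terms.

Step 1: a(2) = 1*(24) + 2*(-49) = -74; iterating: a(2)=-74, a(3)=-26, a(4)=-174, a(5)=-226, a(6)=-574, a(7)=-1026, a(8)=-2174, a(9)=-4226, a(10)=-8574, a(11)=-17026, a(12)=-34174, a(13)=-68226, a(14)=-136574, a(15)=-273026, a(16)=-546174; answer -546174
Step 2: A1 = -546174; m = 1; remainder = value at the root: -3*(1)^4 + 4*(1)^3 - 6*(1)^2 - 7*(1)^1 + 6 = (-3) + (4) + (-6) + (-7) + (6) = -6; answer -6
Step 3: A2 = -6; d = 34; cross terms: (34*-31 - 13*-36)=-586, (13*-37 - 36*-31)=635, (36*-5 - 1*-37)=-143, (1*-11 - -27*-5)=-146, (-27*-36 - 34*-11)=1346; twice the area = |1106| = 1106; area = 553; boundary points = 1 + 1 + 1 + 2 + 1 = 6; strictly interior points = area - boundary/2 + 1 = 551; answer 551

551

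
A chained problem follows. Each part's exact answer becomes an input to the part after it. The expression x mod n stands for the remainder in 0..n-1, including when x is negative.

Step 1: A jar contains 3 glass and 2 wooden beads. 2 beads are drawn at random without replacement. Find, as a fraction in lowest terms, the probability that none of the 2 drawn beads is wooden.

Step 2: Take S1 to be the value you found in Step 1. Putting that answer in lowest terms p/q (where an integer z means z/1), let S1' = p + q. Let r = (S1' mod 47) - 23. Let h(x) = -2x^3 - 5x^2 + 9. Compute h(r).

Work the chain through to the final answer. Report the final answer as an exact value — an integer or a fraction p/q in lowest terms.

1509

Step 1: total draws C(5,2) = 10; favorable C(3,2) = 3; P = 3/10; answer 3/10
Step 2: S1 = 3/10; threaded value p + q = 13; r = -10; -2*(-10)^3 - 5*(-10)^2 + 9 = (2000) + (-500) + (9) = 1509; answer 1509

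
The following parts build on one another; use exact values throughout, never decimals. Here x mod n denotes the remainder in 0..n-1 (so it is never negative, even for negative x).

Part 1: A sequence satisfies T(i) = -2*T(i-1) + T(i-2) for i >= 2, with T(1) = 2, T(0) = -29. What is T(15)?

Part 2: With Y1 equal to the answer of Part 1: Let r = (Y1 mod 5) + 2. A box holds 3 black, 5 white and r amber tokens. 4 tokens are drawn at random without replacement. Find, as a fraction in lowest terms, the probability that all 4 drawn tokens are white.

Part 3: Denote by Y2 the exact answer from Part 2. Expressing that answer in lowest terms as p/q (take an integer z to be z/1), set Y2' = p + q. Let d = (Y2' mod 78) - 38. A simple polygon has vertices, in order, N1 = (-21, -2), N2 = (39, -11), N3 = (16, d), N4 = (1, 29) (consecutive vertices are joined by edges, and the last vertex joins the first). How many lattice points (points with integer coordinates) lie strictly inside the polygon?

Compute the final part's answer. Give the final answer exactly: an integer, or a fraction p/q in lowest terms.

1308

Part 1: T(2) = -2*(2) + 1*(-29) = -33; iterating: T(2)=-33, T(3)=68, T(4)=-169, T(5)=406, T(6)=-981, T(7)=2368, T(8)=-5717, T(9)=13802, T(10)=-33321, T(11)=80444, T(12)=-194209, T(13)=468862, T(14)=-1131933, T(15)=2732728; answer 2732728
Part 2: Y1 = 2732728; r = 5; total draws C(13,4) = 715; favorable C(5,4) = 5; P = 1/143; answer 1/143
Part 3: Y2 = 1/143; threaded value p + q = 144; d = 28; cross terms: (-21*-11 - 39*-2)=309, (39*28 - 16*-11)=1268, (16*29 - 1*28)=436, (1*-2 - -21*29)=607; twice the area = |2620| = 2620; area = 1310; boundary points = 3 + 1 + 1 + 1 = 6; strictly interior points = area - boundary/2 + 1 = 1308; answer 1308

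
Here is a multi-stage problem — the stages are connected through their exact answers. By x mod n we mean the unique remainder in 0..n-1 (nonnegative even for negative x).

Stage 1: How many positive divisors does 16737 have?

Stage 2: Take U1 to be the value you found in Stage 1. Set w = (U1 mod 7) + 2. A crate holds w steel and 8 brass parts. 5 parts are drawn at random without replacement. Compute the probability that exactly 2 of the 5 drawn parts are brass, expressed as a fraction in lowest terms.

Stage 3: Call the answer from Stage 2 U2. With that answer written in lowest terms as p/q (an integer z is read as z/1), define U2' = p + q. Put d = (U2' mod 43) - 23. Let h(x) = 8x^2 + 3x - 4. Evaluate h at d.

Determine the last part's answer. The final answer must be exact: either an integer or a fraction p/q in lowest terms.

1184

Stage 1: 16737 = 3 * 7 * 797; number of divisors = (1+1) * (1+1) * (1+1) = 8; answer 8
Stage 2: U1 = 8; w = 3; total draws C(11,5) = 462; favorable C(8,2)*C(3,3) = 28; P = 2/33; answer 2/33
Stage 3: U2 = 2/33; threaded value p + q = 35; d = 12; 8*(12)^2 + 3*(12)^1 - 4 = (1152) + (36) + (-4) = 1184; answer 1184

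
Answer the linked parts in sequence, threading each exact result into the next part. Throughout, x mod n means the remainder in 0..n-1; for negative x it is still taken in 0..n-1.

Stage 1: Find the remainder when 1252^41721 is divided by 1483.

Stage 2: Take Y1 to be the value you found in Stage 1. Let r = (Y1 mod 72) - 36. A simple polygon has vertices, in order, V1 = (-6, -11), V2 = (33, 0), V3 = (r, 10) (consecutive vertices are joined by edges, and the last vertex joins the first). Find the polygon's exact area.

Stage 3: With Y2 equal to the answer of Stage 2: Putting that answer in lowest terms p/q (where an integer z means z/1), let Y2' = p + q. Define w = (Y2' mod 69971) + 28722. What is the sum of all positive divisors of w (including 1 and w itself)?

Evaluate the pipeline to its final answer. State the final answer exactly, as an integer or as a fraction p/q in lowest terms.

Stage 1: squarings mod 1483: 1252^1=1252, 1252^2=1456, 1252^4=729, 1252^8=527, 1252^16=408, 1252^32=368, 1252^64=471, 1252^128=874, 1252^256=131, 1252^512=848, 1252^1024=1332, 1252^2048=556, 1252^4096=672, 1252^8192=752, 1252^16384=481, 1252^32768=13; 1252^41721 = 1252^1 * 1252^8 * 1252^16 * 1252^32 * 1252^64 * 1252^128 * 1252^512 * 1252^8192 * 1252^32768 = 623 (mod 1483); answer 623
Stage 2: Y1 = 623; r = 11; cross terms: (-6*0 - 33*-11)=363, (33*10 - 11*0)=330, (11*-11 - -6*10)=-61; twice the area = |632| = 632; area = 316; answer 316
Stage 3: Y2 = 316; threaded value p + q = 317; w = 29039; 29039 = 71 * 409; sigma = (1 + 71) * (1 + 409) = 72 * 410 = 29520; answer 29520

29520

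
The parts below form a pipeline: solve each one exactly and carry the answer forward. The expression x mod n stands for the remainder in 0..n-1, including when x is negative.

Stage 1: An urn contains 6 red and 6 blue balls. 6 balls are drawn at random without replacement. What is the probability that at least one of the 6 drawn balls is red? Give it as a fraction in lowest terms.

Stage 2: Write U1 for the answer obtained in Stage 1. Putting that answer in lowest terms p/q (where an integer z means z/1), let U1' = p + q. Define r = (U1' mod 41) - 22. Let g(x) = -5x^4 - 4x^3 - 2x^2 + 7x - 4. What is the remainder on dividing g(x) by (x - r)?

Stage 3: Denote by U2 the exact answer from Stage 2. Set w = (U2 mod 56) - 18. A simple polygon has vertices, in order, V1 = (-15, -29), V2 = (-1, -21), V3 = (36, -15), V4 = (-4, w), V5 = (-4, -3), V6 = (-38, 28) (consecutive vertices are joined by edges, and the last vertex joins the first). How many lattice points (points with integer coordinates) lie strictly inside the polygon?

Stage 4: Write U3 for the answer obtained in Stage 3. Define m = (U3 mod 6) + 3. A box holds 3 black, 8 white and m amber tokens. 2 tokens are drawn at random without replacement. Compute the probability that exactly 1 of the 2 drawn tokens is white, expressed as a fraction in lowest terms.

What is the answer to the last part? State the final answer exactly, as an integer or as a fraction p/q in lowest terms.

Stage 1: total draws C(12,6) = 924; complement C(6,6) = 1; favorable 924 - 1 = 923; P = 923/924; answer 923/924
Stage 2: U1 = 923/924; threaded value p + q = 1847; r = -20; remainder = value at the root: -5*(-20)^4 - 4*(-20)^3 - 2*(-20)^2 + 7*(-20)^1 - 4 = (-800000) + (32000) + (-800) + (-140) + (-4) = -768944; answer -768944
Stage 3: U2 = -768944; w = 30; cross terms: (-15*-21 - -1*-29)=286, (-1*-15 - 36*-21)=771, (36*30 - -4*-15)=1020, (-4*-3 - -4*30)=132, (-4*28 - -38*-3)=-226, (-38*-29 - -15*28)=1522; twice the area = |3505| = 3505; area = 3505/2; boundary points = 2 + 1 + 5 + 33 + 1 + 1 = 43; strictly interior points = area - boundary/2 + 1 = 1732; answer 1732
Stage 4: U3 = 1732; m = 7; total draws C(18,2) = 153; favorable C(8,1)*C(10,1) = 80; P = 80/153; answer 80/153

80/153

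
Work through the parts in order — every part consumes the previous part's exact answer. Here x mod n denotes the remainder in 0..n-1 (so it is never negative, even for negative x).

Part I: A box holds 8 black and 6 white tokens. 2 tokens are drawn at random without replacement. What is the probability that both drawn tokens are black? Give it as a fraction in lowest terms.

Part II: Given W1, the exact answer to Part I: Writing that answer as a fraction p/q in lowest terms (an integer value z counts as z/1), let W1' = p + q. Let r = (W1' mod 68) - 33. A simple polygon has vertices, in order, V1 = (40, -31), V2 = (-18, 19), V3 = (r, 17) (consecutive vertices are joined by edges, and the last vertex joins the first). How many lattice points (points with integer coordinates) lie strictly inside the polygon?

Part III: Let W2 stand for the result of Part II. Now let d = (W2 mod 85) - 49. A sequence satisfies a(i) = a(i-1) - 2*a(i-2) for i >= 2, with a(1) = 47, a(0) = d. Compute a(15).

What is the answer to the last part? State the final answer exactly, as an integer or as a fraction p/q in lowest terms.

-12555

Part I: total draws C(14,2) = 91; favorable C(8,2) = 28; P = 4/13; answer 4/13
Part II: W1 = 4/13; threaded value p + q = 17; r = -16; cross terms: (40*19 - -18*-31)=202, (-18*17 - -16*19)=-2, (-16*-31 - 40*17)=-184; twice the area = |16| = 16; area = 8; boundary points = 2 + 2 + 8 = 12; strictly interior points = area - boundary/2 + 1 = 3; answer 3
Part III: W2 = 3; d = -46; a(2) = 1*(47) - 2*(-46) = 139; iterating: a(2)=139, a(3)=45, a(4)=-233, a(5)=-323, a(6)=143, a(7)=789, a(8)=503, a(9)=-1075, a(10)=-2081, a(11)=69, a(12)=4231, a(13)=4093, a(14)=-4369, a(15)=-12555; answer -12555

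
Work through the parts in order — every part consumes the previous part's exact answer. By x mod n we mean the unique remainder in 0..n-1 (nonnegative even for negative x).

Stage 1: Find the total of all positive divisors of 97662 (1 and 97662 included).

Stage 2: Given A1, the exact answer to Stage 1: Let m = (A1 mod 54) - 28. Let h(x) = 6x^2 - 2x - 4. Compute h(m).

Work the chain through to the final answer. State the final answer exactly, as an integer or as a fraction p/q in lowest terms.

364

Stage 1: 97662 = 2 * 3 * 41 * 397; sigma = (1 + 2) * (1 + 3) * (1 + 41) * (1 + 397) = 3 * 4 * 42 * 398 = 200592; answer 200592
Stage 2: A1 = 200592; m = 8; 6*(8)^2 - 2*(8)^1 - 4 = (384) + (-16) + (-4) = 364; answer 364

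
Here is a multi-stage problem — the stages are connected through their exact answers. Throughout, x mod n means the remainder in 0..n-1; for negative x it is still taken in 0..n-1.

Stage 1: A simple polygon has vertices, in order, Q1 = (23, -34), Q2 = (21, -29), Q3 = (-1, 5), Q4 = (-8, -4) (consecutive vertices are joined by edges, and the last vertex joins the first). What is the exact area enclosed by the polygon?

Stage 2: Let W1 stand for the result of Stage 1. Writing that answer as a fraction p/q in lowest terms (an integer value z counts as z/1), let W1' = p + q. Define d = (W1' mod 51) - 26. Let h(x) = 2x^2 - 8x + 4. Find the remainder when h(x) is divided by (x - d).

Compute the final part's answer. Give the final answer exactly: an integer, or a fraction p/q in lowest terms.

Stage 1: cross terms: (23*-29 - 21*-34)=47, (21*5 - -1*-29)=76, (-1*-4 - -8*5)=44, (-8*-34 - 23*-4)=364; twice the area = |531| = 531; area = 531/2; answer 531/2
Stage 2: W1 = 531/2; threaded value p + q = 533; d = -3; remainder = value at the root: 2*(-3)^2 - 8*(-3)^1 + 4 = (18) + (24) + (4) = 46; answer 46

46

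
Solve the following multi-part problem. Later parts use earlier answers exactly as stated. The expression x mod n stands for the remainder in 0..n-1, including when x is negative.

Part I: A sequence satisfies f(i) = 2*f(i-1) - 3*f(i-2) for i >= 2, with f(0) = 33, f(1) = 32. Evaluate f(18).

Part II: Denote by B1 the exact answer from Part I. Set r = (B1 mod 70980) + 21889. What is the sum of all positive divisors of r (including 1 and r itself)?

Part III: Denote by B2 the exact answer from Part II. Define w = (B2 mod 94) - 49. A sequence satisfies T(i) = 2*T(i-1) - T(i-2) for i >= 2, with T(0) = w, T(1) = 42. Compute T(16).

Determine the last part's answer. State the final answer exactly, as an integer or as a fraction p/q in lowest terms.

Part I: f(2) = 2*(32) - 3*(33) = -35; iterating: f(2)=-35, f(3)=-166, f(4)=-227, f(5)=44, f(6)=769, f(7)=1406, f(8)=505, f(9)=-3208, f(10)=-7931, f(11)=-6238, f(12)=11317, f(13)=41348, f(14)=48745, f(15)=-26554, f(16)=-199343, f(17)=-319024, f(18)=-40019; answer -40019
Part II: B1 = -40019; r = 52850; 52850 = 2 * 5^2 * 7 * 151; sigma = (1 + 2) * (1 + 5 + 25) * (1 + 7) * (1 + 151) = 3 * 31 * 8 * 152 = 113088; answer 113088
Part III: B2 = 113088; w = -43; T(2) = 2*(42) - 1*(-43) = 127; iterating: T(2)=127, T(3)=212, T(4)=297, T(5)=382, T(6)=467, T(7)=552, T(8)=637, T(9)=722, T(10)=807, T(11)=892, T(12)=977, T(13)=1062, T(14)=1147, T(15)=1232, T(16)=1317; answer 1317

1317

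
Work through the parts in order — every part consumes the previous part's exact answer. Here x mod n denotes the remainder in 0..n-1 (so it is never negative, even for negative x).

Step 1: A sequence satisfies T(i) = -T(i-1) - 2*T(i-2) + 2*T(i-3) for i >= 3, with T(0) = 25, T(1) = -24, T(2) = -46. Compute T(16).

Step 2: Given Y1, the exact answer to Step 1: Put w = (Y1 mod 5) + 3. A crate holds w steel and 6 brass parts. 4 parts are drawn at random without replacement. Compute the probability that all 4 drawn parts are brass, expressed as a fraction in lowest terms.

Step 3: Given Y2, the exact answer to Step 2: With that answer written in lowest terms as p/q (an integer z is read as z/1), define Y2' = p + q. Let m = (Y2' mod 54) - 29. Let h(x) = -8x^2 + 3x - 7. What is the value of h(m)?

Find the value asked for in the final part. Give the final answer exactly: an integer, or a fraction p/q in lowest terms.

-313

Step 1: T(3) = -1*(-46) - 2*(-24) + 2*(25) = 144; iterating: T(3)=144, T(4)=-100, T(5)=-280, T(6)=768, T(7)=-408, T(8)=-1688, T(9)=4040, T(10)=-1480, T(11)=-9976, T(12)=21016, T(13)=-4024, T(14)=-57960, T(15)=108040, T(16)=-168; answer -168
Step 2: Y1 = -168; w = 5; total draws C(11,4) = 330; favorable C(6,4) = 15; P = 1/22; answer 1/22
Step 3: Y2 = 1/22; threaded value p + q = 23; m = -6; -8*(-6)^2 + 3*(-6)^1 - 7 = (-288) + (-18) + (-7) = -313; answer -313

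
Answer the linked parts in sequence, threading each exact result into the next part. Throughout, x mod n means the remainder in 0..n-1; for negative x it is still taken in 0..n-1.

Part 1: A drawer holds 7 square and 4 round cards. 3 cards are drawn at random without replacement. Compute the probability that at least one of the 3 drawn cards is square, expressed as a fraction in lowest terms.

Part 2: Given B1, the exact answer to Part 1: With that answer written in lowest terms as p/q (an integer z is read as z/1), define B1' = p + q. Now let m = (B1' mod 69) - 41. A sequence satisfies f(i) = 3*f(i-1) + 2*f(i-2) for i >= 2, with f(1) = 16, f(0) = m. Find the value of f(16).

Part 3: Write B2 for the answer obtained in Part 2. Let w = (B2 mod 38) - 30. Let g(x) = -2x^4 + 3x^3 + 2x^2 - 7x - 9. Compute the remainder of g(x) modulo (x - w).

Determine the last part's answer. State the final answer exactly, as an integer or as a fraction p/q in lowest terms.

-499343

Part 1: total draws C(11,3) = 165; complement C(4,3) = 4; favorable 165 - 4 = 161; P = 161/165; answer 161/165
Part 2: B1 = 161/165; threaded value p + q = 326; m = 9; f(2) = 3*(16) + 2*(9) = 66; iterating: f(2)=66, f(3)=230, f(4)=822, f(5)=2926, f(6)=10422, f(7)=37118, f(8)=132198, f(9)=470830, f(10)=1676886, f(11)=5972318, f(12)=21270726, f(13)=75756814, f(14)=269811894, f(15)=960949310, f(16)=3422471718; answer 3422471718
Part 3: B2 = 3422471718; w = -22; remainder = value at the root: -2*(-22)^4 + 3*(-22)^3 + 2*(-22)^2 - 7*(-22)^1 - 9 = (-468512) + (-31944) + (968) + (154) + (-9) = -499343; answer -499343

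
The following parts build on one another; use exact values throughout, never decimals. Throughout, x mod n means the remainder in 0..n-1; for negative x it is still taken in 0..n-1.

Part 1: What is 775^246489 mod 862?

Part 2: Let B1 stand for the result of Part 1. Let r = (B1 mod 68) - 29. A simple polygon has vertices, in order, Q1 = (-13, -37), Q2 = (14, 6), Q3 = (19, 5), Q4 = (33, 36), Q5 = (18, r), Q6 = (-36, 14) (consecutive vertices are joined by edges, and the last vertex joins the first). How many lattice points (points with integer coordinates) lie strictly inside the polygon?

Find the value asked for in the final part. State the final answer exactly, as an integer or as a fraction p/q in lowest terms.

Part 1: squarings mod 862: 775^1=775, 775^2=673, 775^4=379, 775^8=549, 775^16=563, 775^32=615, 775^64=669, 775^128=183, 775^256=733, 775^512=263, 775^1024=209, 775^2048=581, 775^4096=519, 775^8192=417, 775^16384=627, 775^32768=57, 775^65536=663, 775^131072=811; 775^246489 = 775^1 * 775^8 * 775^16 * 775^64 * 775^128 * 775^512 * 775^16384 * 775^32768 * 775^65536 * 775^131072 = 587 (mod 862); answer 587
Part 2: B1 = 587; r = 14; cross terms: (-13*6 - 14*-37)=440, (14*5 - 19*6)=-44, (19*36 - 33*5)=519, (33*14 - 18*36)=-186, (18*14 - -36*14)=756, (-36*-37 - -13*14)=1514; twice the area = |2999| = 2999; area = 2999/2; boundary points = 1 + 1 + 1 + 1 + 54 + 1 = 59; strictly interior points = area - boundary/2 + 1 = 1471; answer 1471

1471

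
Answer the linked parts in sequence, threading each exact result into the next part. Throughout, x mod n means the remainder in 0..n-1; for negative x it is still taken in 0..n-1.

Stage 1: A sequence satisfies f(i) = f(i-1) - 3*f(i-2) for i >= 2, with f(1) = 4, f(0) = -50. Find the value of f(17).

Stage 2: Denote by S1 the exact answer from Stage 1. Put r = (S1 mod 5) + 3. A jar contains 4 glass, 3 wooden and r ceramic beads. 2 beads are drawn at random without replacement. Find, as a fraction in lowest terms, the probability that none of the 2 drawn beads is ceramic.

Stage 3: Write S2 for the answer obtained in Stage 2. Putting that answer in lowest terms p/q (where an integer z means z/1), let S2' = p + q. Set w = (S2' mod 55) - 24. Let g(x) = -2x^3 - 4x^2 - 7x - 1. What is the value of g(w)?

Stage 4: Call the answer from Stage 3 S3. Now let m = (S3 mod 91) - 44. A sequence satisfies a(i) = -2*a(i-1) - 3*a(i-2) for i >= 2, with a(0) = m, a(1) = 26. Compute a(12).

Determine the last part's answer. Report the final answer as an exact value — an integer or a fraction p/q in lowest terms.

Stage 1: f(2) = 1*(4) - 3*(-50) = 154; iterating: f(2)=154, f(3)=142, f(4)=-320, f(5)=-746, f(6)=214, f(7)=2452, f(8)=1810, f(9)=-5546, f(10)=-10976, f(11)=5662, f(12)=38590, f(13)=21604, f(14)=-94166, f(15)=-158978, f(16)=123520, f(17)=600454; answer 600454
Stage 2: S1 = 600454; r = 7; total draws C(14,2) = 91; favorable C(7,2) = 21; P = 3/13; answer 3/13
Stage 3: S2 = 3/13; threaded value p + q = 16; w = -8; -2*(-8)^3 - 4*(-8)^2 - 7*(-8)^1 - 1 = (1024) + (-256) + (56) + (-1) = 823; answer 823
Stage 4: S3 = 823; m = -40; a(2) = -2*(26) - 3*(-40) = 68; iterating: a(2)=68, a(3)=-214, a(4)=224, a(5)=194, a(6)=-1060, a(7)=1538, a(8)=104, a(9)=-4822, a(10)=9332, a(11)=-4198, a(12)=-19600; answer -19600

-19600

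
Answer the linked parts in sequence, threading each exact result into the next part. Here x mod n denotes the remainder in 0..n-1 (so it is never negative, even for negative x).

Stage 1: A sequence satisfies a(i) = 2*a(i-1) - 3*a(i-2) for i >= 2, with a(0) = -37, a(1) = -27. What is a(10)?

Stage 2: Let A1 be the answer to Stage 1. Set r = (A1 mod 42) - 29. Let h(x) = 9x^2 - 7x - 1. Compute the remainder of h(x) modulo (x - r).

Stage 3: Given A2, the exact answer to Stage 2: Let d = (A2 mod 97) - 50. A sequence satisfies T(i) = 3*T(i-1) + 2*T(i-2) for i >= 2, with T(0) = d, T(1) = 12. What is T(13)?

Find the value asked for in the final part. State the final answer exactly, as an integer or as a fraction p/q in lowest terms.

Stage 1: a(2) = 2*(-27) - 3*(-37) = 57; iterating: a(2)=57, a(3)=195, a(4)=219, a(5)=-147, a(6)=-951, a(7)=-1461, a(8)=-69, a(9)=4245, a(10)=8697; answer 8697
Stage 2: A1 = 8697; r = -26; remainder = value at the root: 9*(-26)^2 - 7*(-26)^1 - 1 = (6084) + (182) + (-1) = 6265; answer 6265
Stage 3: A2 = 6265; d = 7; T(2) = 3*(12) + 2*(7) = 50; iterating: T(2)=50, T(3)=174, T(4)=622, T(5)=2214, T(6)=7886, T(7)=28086, T(8)=100030, T(9)=356262, T(10)=1268846, T(11)=4519062, T(12)=16094878, T(13)=57322758; answer 57322758

57322758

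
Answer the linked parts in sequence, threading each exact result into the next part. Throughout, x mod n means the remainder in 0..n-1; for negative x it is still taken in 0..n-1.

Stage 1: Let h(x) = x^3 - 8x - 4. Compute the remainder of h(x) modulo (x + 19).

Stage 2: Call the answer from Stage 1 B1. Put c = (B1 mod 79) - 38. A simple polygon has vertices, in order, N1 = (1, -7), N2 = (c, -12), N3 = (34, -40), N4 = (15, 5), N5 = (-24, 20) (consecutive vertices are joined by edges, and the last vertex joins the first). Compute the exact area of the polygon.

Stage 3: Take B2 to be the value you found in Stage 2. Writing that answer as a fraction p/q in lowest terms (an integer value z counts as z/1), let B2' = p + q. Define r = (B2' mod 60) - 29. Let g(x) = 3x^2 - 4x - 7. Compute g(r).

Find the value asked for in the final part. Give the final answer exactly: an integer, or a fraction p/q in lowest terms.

Stage 1: remainder = value at the root: 1*(-19)^3 - 8*(-19)^1 - 4 = (-6859) + (152) + (-4) = -6711; answer -6711
Stage 2: B1 = -6711; c = -34; cross terms: (1*-12 - -34*-7)=-250, (-34*-40 - 34*-12)=1768, (34*5 - 15*-40)=770, (15*20 - -24*5)=420, (-24*-7 - 1*20)=148; twice the area = |2856| = 2856; area = 1428; answer 1428
Stage 3: B2 = 1428; threaded value p + q = 1429; r = 20; 3*(20)^2 - 4*(20)^1 - 7 = (1200) + (-80) + (-7) = 1113; answer 1113

1113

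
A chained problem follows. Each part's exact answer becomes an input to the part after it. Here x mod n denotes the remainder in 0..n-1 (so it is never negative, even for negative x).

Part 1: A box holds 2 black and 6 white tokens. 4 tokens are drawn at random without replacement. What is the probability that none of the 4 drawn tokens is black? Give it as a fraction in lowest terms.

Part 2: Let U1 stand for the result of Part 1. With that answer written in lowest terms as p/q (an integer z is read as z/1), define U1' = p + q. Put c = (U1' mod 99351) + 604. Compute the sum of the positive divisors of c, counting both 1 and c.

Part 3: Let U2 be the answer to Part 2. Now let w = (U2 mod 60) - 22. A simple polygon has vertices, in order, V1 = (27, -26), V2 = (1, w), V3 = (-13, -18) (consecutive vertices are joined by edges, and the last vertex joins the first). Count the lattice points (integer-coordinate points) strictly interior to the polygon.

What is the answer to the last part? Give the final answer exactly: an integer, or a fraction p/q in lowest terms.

Part 1: total draws C(8,4) = 70; favorable C(6,4) = 15; P = 3/14; answer 3/14
Part 2: U1 = 3/14; threaded value p + q = 17; c = 621; 621 = 3^3 * 23; sigma = (1 + 3 + 9 + 27) * (1 + 23) = 40 * 24 = 960; answer 960
Part 3: U2 = 960; w = -22; cross terms: (27*-22 - 1*-26)=-568, (1*-18 - -13*-22)=-304, (-13*-26 - 27*-18)=824; twice the area = |-48| = 48; area = 24; boundary points = 2 + 2 + 8 = 12; strictly interior points = area - boundary/2 + 1 = 19; answer 19

19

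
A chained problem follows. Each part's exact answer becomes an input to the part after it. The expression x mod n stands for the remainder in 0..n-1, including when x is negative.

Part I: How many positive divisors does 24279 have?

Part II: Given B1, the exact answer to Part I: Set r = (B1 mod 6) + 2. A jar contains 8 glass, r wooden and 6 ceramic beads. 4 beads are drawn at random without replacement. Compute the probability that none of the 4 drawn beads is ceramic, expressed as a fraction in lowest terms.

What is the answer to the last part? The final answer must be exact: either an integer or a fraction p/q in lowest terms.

Part I: 24279 = 3 * 8093; number of divisors = (1+1) * (1+1) = 4; answer 4
Part II: B1 = 4; r = 6; total draws C(20,4) = 4845; favorable C(14,4) = 1001; P = 1001/4845; answer 1001/4845

1001/4845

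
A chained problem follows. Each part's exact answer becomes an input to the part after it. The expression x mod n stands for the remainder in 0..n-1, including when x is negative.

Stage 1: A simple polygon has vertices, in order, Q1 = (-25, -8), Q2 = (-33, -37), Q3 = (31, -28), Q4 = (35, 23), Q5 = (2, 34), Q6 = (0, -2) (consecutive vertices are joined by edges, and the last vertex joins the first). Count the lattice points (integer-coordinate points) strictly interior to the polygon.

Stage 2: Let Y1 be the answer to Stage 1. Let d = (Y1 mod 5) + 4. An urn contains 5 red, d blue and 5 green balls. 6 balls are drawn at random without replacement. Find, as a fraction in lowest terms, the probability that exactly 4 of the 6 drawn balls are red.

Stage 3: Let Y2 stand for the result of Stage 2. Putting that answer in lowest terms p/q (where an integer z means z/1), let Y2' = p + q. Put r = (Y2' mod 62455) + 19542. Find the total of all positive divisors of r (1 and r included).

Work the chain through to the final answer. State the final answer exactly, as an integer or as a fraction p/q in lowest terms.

22488

Stage 1: cross terms: (-25*-37 - -33*-8)=661, (-33*-28 - 31*-37)=2071, (31*23 - 35*-28)=1693, (35*34 - 2*23)=1144, (2*-2 - 0*34)=-4, (0*-8 - -25*-2)=-50; twice the area = |5515| = 5515; area = 5515/2; boundary points = 1 + 1 + 1 + 11 + 2 + 1 = 17; strictly interior points = area - boundary/2 + 1 = 2750; answer 2750
Stage 2: Y1 = 2750; d = 4; total draws C(14,6) = 3003; favorable C(5,4)*C(9,2) = 180; P = 60/1001; answer 60/1001
Stage 3: Y2 = 60/1001; threaded value p + q = 1061; r = 20603; 20603 = 11 * 1873; sigma = (1 + 11) * (1 + 1873) = 12 * 1874 = 22488; answer 22488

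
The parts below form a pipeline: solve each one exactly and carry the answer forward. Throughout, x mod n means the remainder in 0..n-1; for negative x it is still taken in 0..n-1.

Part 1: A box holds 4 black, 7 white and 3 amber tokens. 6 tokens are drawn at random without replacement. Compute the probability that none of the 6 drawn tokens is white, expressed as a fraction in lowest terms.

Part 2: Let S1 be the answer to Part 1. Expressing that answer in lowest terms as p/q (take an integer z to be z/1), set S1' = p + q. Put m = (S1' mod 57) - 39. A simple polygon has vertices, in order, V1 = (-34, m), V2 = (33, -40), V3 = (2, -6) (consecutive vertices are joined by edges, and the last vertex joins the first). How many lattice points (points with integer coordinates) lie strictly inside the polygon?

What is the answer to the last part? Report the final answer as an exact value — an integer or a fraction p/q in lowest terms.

Part 1: total draws C(14,6) = 3003; favorable C(7,6) = 7; P = 1/429; answer 1/429
Part 2: S1 = 1/429; threaded value p + q = 430; m = -8; cross terms: (-34*-40 - 33*-8)=1624, (33*-6 - 2*-40)=-118, (2*-8 - -34*-6)=-220; twice the area = |1286| = 1286; area = 643; boundary points = 1 + 1 + 2 = 4; strictly interior points = area - boundary/2 + 1 = 642; answer 642

642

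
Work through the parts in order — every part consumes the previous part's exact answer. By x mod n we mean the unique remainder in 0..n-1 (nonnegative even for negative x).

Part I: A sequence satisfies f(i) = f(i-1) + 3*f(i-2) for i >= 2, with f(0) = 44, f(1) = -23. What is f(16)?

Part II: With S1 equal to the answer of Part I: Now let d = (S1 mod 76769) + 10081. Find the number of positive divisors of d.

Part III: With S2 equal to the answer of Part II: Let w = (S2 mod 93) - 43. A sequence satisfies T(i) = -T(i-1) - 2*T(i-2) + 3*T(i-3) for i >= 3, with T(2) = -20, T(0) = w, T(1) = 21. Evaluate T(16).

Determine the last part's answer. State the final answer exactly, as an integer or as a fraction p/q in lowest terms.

463276

Part I: f(2) = 1*(-23) + 3*(44) = 109; iterating: f(2)=109, f(3)=40, f(4)=367, f(5)=487, f(6)=1588, f(7)=3049, f(8)=7813, f(9)=16960, f(10)=40399, f(11)=91279, f(12)=212476, f(13)=486313, f(14)=1123741, f(15)=2582680, f(16)=5953903; answer 5953903
Part II: S1 = 5953903; d = 52771; 52771 = 113 * 467; number of divisors = (1+1) * (1+1) = 4; answer 4
Part III: S2 = 4; w = -39; T(3) = -1*(-20) - 2*(21) + 3*(-39) = -139; iterating: T(3)=-139, T(4)=242, T(5)=-24, T(6)=-877, T(7)=1651, T(8)=31, T(9)=-5964, T(10)=10855, T(11)=1166, T(12)=-40768, T(13)=71001, T(14)=14033, T(15)=-278339, T(16)=463276; answer 463276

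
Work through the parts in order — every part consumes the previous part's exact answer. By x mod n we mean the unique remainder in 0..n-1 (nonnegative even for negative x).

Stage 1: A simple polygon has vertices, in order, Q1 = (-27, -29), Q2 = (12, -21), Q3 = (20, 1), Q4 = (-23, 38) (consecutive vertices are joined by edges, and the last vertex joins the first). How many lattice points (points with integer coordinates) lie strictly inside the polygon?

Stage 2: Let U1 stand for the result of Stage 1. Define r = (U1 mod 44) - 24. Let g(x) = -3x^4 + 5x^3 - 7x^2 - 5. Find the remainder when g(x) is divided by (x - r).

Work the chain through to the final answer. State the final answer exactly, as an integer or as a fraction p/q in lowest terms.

-5225

Stage 1: cross terms: (-27*-21 - 12*-29)=915, (12*1 - 20*-21)=432, (20*38 - -23*1)=783, (-23*-29 - -27*38)=1693; twice the area = |3823| = 3823; area = 3823/2; boundary points = 1 + 2 + 1 + 1 = 5; strictly interior points = area - boundary/2 + 1 = 1910; answer 1910
Stage 2: U1 = 1910; r = -6; remainder = value at the root: -3*(-6)^4 + 5*(-6)^3 - 7*(-6)^2 - 5 = (-3888) + (-1080) + (-252) + (-5) = -5225; answer -5225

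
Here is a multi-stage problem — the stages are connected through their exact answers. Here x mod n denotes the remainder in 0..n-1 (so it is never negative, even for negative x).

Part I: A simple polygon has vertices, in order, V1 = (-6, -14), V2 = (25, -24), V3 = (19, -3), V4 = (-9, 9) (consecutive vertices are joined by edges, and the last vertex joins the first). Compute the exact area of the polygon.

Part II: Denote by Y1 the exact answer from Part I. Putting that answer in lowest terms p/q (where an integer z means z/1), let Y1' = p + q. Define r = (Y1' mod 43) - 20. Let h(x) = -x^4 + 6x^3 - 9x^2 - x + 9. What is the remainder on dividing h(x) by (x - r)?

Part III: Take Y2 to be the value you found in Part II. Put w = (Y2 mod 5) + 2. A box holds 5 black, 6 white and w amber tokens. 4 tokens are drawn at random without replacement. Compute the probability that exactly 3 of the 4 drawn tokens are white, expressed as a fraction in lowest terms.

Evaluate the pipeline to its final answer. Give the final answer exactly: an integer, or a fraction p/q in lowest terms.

11/119

Part I: cross terms: (-6*-24 - 25*-14)=494, (25*-3 - 19*-24)=381, (19*9 - -9*-3)=144, (-9*-14 - -6*9)=180; twice the area = |1199| = 1199; area = 1199/2; answer 1199/2
Part II: Y1 = 1199/2; threaded value p + q = 1201; r = 20; remainder = value at the root: -1*(20)^4 + 6*(20)^3 - 9*(20)^2 - 1*(20)^1 + 9 = (-160000) + (48000) + (-3600) + (-20) + (9) = -115611; answer -115611
Part III: Y2 = -115611; w = 6; total draws C(17,4) = 2380; favorable C(6,3)*C(11,1) = 220; P = 11/119; answer 11/119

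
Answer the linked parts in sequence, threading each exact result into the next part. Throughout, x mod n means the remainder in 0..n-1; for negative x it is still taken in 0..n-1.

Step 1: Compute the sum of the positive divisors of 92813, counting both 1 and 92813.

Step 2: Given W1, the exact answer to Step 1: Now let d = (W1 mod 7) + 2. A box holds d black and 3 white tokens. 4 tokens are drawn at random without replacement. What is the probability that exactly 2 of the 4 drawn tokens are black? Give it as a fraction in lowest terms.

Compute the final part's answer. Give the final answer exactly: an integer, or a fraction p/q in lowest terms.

Step 1: 92813 = 7 * 13259; sigma = (1 + 7) * (1 + 13259) = 8 * 13260 = 106080; answer 106080
Step 2: W1 = 106080; d = 4; total draws C(7,4) = 35; favorable C(4,2)*C(3,2) = 18; P = 18/35; answer 18/35

18/35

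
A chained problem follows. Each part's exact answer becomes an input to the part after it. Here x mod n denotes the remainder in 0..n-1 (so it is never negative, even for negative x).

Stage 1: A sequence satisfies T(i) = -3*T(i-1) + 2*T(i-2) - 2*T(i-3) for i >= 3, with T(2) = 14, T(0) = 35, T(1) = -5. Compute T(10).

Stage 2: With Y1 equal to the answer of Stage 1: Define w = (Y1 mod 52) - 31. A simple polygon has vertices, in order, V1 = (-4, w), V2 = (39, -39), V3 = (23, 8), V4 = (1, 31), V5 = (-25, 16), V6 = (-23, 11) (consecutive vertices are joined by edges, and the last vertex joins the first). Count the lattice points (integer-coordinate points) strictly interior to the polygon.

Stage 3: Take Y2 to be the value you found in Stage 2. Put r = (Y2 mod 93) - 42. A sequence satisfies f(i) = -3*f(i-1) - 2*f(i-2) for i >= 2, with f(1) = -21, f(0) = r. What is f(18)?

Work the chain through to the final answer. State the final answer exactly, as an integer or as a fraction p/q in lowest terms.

-2097115

Stage 1: T(3) = -3*(14) + 2*(-5) - 2*(35) = -122; iterating: T(3)=-122, T(4)=404, T(5)=-1484, T(6)=5504, T(7)=-20288, T(8)=74840, T(9)=-276104, T(10)=1018568; answer 1018568
Stage 2: Y1 = 1018568; w = 13; cross terms: (-4*-39 - 39*13)=-351, (39*8 - 23*-39)=1209, (23*31 - 1*8)=705, (1*16 - -25*31)=791, (-25*11 - -23*16)=93, (-23*13 - -4*11)=-255; twice the area = |2192| = 2192; area = 1096; boundary points = 1 + 1 + 1 + 1 + 1 + 1 = 6; strictly interior points = area - boundary/2 + 1 = 1094; answer 1094
Stage 3: Y2 = 1094; r = 29; f(2) = -3*(-21) - 2*(29) = 5; iterating: f(2)=5, f(3)=27, f(4)=-91, f(5)=219, f(6)=-475, f(7)=987, f(8)=-2011, f(9)=4059, f(10)=-8155, f(11)=16347, f(12)=-32731, f(13)=65499, f(14)=-131035, f(15)=262107, f(16)=-524251, f(17)=1048539, f(18)=-2097115; answer -2097115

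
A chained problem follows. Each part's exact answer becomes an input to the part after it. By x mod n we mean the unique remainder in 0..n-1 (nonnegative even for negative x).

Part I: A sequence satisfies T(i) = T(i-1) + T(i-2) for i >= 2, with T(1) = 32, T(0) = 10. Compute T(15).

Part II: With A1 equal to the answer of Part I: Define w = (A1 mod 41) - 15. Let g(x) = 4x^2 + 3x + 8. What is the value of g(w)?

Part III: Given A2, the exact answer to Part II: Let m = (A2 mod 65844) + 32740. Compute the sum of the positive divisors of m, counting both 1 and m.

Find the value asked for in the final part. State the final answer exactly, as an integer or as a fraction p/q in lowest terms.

Part I: T(2) = 1*(32) + 1*(10) = 42; iterating: T(2)=42, T(3)=74, T(4)=116, T(5)=190, T(6)=306, T(7)=496, T(8)=802, T(9)=1298, T(10)=2100, T(11)=3398, T(12)=5498, T(13)=8896, T(14)=14394, T(15)=23290; answer 23290
Part II: A1 = 23290; w = -13; 4*(-13)^2 + 3*(-13)^1 + 8 = (676) + (-39) + (8) = 645; answer 645
Part III: A2 = 645; m = 33385; 33385 = 5 * 11 * 607; sigma = (1 + 5) * (1 + 11) * (1 + 607) = 6 * 12 * 608 = 43776; answer 43776

43776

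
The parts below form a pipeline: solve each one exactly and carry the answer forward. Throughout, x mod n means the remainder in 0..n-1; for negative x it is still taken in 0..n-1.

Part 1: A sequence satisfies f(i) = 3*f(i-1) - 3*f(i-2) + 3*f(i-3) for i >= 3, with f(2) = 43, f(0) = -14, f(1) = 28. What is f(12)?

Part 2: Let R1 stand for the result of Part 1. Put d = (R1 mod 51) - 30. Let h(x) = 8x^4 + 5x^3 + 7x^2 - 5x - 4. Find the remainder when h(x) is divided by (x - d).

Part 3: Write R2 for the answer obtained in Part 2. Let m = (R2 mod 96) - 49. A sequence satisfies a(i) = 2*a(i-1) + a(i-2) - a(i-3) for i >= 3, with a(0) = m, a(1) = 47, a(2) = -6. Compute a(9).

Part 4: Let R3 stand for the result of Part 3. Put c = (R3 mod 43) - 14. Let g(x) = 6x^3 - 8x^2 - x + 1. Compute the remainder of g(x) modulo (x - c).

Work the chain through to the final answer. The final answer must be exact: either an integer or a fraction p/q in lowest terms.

Part 1: f(3) = 3*(43) - 3*(28) + 3*(-14) = 3; iterating: f(3)=3, f(4)=-36, f(5)=12, f(6)=153, f(7)=315, f(8)=522, f(9)=1080, f(10)=2619, f(11)=6183, f(12)=13932; answer 13932
Part 2: R1 = 13932; d = -21; remainder = value at the root: 8*(-21)^4 + 5*(-21)^3 + 7*(-21)^2 - 5*(-21)^1 - 4 = (1555848) + (-46305) + (3087) + (105) + (-4) = 1512731; answer 1512731
Part 3: R2 = 1512731; m = 10; a(3) = 2*(-6) + 1*(47) - 1*(10) = 25; iterating: a(3)=25, a(4)=-3, a(5)=25, a(6)=22, a(7)=72, a(8)=141, a(9)=332; answer 332
Part 4: R3 = 332; c = 17; remainder = value at the root: 6*(17)^3 - 8*(17)^2 - 1*(17)^1 + 1 = (29478) + (-2312) + (-17) + (1) = 27150; answer 27150

27150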